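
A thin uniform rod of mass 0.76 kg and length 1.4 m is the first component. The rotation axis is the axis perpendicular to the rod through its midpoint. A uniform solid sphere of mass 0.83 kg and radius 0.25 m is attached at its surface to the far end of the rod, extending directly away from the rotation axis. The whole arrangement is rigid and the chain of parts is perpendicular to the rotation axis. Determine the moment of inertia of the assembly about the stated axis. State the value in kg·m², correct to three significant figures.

Thin rod: I_cm = (1/12)ML² = (1/12)(0.76)(1.4)² = 0.12413 kg·m²; axis through the centre, so I = 0.12413 kg·m².
Solid sphere: I_cm = (2/5)MR² = (2/5)(0.83)(0.25)² = 0.02075 kg·m²; centre at d = 0.7 + 0.25 = 0.95 m, so the parallel axis theorem gives I = 0.02075 + (0.83)(0.95)² = 0.76982 kg·m².
Total I = 0.12413 + 0.76982 = 0.89396 kg·m².

0.894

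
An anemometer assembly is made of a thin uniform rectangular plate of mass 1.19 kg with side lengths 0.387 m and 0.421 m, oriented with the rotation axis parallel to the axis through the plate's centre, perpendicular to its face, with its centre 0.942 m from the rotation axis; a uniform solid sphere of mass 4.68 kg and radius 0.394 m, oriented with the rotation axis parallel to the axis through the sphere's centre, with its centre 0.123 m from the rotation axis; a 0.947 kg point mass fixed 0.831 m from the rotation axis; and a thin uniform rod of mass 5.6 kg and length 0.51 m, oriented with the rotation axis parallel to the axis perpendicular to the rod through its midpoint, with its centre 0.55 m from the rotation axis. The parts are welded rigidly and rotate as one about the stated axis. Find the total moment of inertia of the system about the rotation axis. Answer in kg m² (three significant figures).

3.92

Rectangular plate: I_cm = (1/12)M(a²+b²) = (1/12)(1.19)[(0.387)² + (0.421)²] = 0.032428 kg m²; centre at d = 0.942 m, so I = I_cm + Md² gives I = 0.032428 + (1.19)(0.942)² = 1.0884 kg m².
Solid sphere: I_cm = (2/5)MR² = (2/5)(4.68)(0.394)² = 0.2906 kg m²; centre at d = 0.123 m, so I = I_cm + Md² gives I = 0.2906 + (4.68)(0.123)² = 0.36141 kg m².
Point mass: I_cm = 0; centre at d = 0.831 m, so I = I_cm + Md² gives I = 0 + (0.947)(0.831)² = 0.65396 kg m².
Thin rod: I_cm = (1/12)ML² = (1/12)(5.6)(0.51)² = 0.12138 kg m²; centre at d = 0.55 m, so I = I_cm + Md² gives I = 0.12138 + (5.6)(0.55)² = 1.8154 kg m².
Total I = 1.0884 + 0.36141 + 0.65396 + 1.8154 = 3.9191 kg m².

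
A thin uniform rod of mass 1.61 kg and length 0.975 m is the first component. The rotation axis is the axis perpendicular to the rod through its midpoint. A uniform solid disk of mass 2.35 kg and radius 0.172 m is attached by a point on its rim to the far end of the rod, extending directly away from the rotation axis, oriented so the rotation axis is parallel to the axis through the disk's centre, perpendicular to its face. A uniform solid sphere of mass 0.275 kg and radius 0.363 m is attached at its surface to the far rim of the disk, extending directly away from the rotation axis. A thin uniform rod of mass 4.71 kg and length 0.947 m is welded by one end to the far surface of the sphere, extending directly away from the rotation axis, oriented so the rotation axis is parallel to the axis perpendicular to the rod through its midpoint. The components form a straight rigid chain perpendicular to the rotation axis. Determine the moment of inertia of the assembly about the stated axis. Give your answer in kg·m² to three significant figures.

21.4

Thin rod: I_cm = (1/12)ML² = (1/12)(1.61)(0.975)² = 0.12754 kg·m²; axis through the centre, so I = 0.12754 kg·m².
Solid disk: I_cm = (1/2)MR² = (1/2)(2.35)(0.172)² = 0.034761 kg·m²; centre at d = 0.4875 + 0.172 = 0.6595 m, so I = I_cm + Md² gives I = 0.034761 + (2.35)(0.6595)² = 1.0569 kg·m².
Solid sphere: I_cm = (2/5)MR² = (2/5)(0.275)(0.363)² = 0.014495 kg·m²; centre at d = 0.4875 + 0.172 + 0.172 + 0.363 = 1.1945 m, so I = I_cm + Md² gives I = 0.014495 + (0.275)(1.1945)² = 0.40687 kg·m².
Thin rod: I_cm = (1/12)ML² = (1/12)(4.71)(0.947)² = 0.352 kg·m²; centre at d = 0.4875 + 0.172 + 0.172 + 0.363 + 0.363 + 0.4735 = 2.031 m, so I = I_cm + Md² gives I = 0.352 + (4.71)(2.031)² = 19.781 kg·m².
Total I = 0.12754 + 1.0569 + 0.40687 + 19.781 = 21.372 kg·m².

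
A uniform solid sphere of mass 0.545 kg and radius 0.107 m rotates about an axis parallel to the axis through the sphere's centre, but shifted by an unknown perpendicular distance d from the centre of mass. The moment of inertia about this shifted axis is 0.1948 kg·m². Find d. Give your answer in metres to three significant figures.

0.594

About the centre-of-mass axis, I_cm = (2/5)MR² = (2/5)(0.545)(0.107)² = 0.0024959 kg·m².
Parallel axis theorem: I = I_cm + Md², so Md² = 0.1948 − 0.0024959 = 0.1923 kg·m².
d = √(0.1923 / 0.545) = 0.59401 m.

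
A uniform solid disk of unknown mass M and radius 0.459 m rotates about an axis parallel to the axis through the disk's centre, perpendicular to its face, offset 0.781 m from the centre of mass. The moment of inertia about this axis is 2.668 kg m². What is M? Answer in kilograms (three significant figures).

3.73

I = I_cm + Md² = (1/2)MR² + Md² = M·[0.5·(0.459)² + (0.781)²] = M·0.7153.
So M = 2.668 / 0.7153 = 3.7299 kg.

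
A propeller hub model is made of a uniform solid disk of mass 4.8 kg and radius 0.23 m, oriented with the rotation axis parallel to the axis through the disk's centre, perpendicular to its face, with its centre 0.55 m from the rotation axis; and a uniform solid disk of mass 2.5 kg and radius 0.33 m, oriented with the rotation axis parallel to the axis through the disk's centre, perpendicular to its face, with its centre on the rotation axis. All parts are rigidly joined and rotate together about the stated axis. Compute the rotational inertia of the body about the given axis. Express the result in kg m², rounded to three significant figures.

Solid disk: I_cm = (1/2)MR² = (1/2)(4.8)(0.23)² = 0.12696 kg m²; centre at d = 0.55 m, so I = I_cm + Md² gives I = 0.12696 + (4.8)(0.55)² = 1.579 kg m².
Solid disk: I_cm = (1/2)MR² = (1/2)(2.5)(0.33)² = 0.13613 kg m²; axis through the centre, so I = 0.13613 kg m².
Total I = 1.579 + 0.13613 = 1.7151 kg m².

1.72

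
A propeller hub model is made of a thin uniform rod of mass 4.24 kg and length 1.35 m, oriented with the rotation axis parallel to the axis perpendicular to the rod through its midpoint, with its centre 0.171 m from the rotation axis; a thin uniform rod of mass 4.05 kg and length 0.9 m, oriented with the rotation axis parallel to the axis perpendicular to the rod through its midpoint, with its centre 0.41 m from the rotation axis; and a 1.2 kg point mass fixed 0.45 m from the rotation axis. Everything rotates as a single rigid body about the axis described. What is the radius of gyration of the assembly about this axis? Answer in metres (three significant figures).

Thin rod: I_cm = (1/12)ML² = (1/12)(4.24)(1.35)² = 0.64395 kg·m²; centre at d = 0.171 m, so I = I_cm + Md² gives I = 0.64395 + (4.24)(0.171)² = 0.76793 kg·m².
Thin rod: I_cm = (1/12)ML² = (1/12)(4.05)(0.9)² = 0.27337 kg·m²; centre at d = 0.41 m, so I = I_cm + Md² gives I = 0.27337 + (4.05)(0.41)² = 0.95418 kg·m².
Point mass: I_cm = 0; centre at d = 0.45 m, so I = I_cm + Md² gives I = 0 + (1.2)(0.45)² = 0.243 kg·m².
Total I = 1.9651 kg·m²; total mass M = 9.49 kg.
k = √(I/M) = √(1.9651/9.49) = 0.45505 m.

0.455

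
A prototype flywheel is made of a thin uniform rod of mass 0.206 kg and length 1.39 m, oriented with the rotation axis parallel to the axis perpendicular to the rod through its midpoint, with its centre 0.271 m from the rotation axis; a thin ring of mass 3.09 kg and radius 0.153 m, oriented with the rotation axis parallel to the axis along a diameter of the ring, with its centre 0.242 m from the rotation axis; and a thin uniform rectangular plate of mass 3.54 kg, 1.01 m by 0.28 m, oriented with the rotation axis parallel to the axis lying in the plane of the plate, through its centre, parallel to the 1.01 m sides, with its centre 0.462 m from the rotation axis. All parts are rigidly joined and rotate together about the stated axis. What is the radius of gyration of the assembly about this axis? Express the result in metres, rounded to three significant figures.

0.391

Thin rod: I_cm = (1/12)ML² = (1/12)(0.206)(1.39)² = 0.033168 kg m²; centre at d = 0.271 m, so I = I_cm + Md² gives I = 0.033168 + (0.206)(0.271)² = 0.048297 kg m².
Thin ring: I_cm = (1/2)MR² = (1/2)(3.09)(0.153)² = 0.036167 kg m²; centre at d = 0.242 m, so I = I_cm + Md² gives I = 0.036167 + (3.09)(0.242)² = 0.21713 kg m².
Rectangular plate: I_cm = (1/12)Mb² = (1/12)(3.54)(0.28)² = 0.023128 kg m²; centre at d = 0.462 m, so I = I_cm + Md² gives I = 0.023128 + (3.54)(0.462)² = 0.77872 kg m².
Total I = 1.0441 kg m²; total mass M = 6.836 kg.
k = √(I/M) = √(1.0441/6.836) = 0.39082 m.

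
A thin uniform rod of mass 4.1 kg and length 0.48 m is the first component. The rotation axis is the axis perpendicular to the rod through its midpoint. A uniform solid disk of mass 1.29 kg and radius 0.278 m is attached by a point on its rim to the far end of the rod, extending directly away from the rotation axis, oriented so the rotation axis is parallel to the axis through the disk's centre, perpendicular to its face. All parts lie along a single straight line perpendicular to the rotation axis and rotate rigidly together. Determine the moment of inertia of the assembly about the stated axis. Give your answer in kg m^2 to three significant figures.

0.475

Thin rod: I_cm = (1/12)ML² = (1/12)(4.1)(0.48)² = 0.07872 kg m^2; axis through the centre, so I = 0.07872 kg m^2.
Solid disk: I_cm = (1/2)MR² = (1/2)(1.29)(0.278)² = 0.049848 kg m^2; centre at d = 0.24 + 0.278 = 0.518 m, so the parallel axis theorem gives I = 0.049848 + (1.29)(0.518)² = 0.39599 kg m^2.
Total I = 0.07872 + 0.39599 = 0.47471 kg m^2.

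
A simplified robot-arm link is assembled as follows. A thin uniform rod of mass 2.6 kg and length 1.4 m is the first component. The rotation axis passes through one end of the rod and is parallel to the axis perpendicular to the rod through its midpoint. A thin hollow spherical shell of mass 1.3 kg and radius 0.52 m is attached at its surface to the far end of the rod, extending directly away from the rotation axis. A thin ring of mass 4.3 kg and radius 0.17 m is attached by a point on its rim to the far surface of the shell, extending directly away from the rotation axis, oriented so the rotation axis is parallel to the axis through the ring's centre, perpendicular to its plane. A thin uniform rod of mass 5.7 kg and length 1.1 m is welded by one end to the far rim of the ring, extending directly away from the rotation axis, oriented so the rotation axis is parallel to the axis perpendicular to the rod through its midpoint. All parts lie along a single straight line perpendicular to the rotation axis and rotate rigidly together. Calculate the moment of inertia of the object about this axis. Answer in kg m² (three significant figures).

Thin rod: I_cm = (1/12)ML² = (1/12)(2.6)(1.4)² = 0.42467 kg m²; centre at d = 0.7 m, so I = I_cm + Md² gives I = 0.42467 + (2.6)(0.7)² = 1.6987 kg m².
Spherical shell: I_cm = (2/3)MR² = (2/3)(1.3)(0.52)² = 0.23435 kg m²; centre at d = 0.7 + 0.7 + 0.52 = 1.92 m, so I = I_cm + Md² gives I = 0.23435 + (1.3)(1.92)² = 5.0267 kg m².
Thin ring: I_cm = MR² = (4.3)(0.17)² = 0.12427 kg m²; centre at d = 0.7 + 0.7 + 0.52 + 0.52 + 0.17 = 2.61 m, so I = I_cm + Md² gives I = 0.12427 + (4.3)(2.61)² = 29.416 kg m².
Thin rod: I_cm = (1/12)ML² = (1/12)(5.7)(1.1)² = 0.57475 kg m²; centre at d = 0.7 + 0.7 + 0.52 + 0.52 + 0.17 + 0.17 + 0.55 = 3.33 m, so I = I_cm + Md² gives I = 0.57475 + (5.7)(3.33)² = 63.781 kg m².
Total I = 1.6987 + 5.0267 + 29.416 + 63.781 = 99.923 kg m².

99.9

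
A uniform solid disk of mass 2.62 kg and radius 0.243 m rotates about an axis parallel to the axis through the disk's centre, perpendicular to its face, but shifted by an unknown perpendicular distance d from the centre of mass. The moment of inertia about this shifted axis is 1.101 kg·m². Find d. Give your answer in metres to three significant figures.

0.625

About the centre-of-mass axis, I_cm = (1/2)MR² = (1/2)(2.62)(0.243)² = 0.077354 kg·m².
Parallel axis theorem: I = I_cm + Md², so Md² = 1.101 − 0.077354 = 1.0236 kg·m².
d = √(1.0236 / 2.62) = 0.62506 m.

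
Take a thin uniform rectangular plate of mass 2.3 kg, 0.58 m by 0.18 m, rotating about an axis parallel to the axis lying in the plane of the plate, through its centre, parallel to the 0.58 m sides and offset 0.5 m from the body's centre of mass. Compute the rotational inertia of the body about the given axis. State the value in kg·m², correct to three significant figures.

0.581

I_cm = (1/12)Mb² = (1/12)(2.3)(0.18)² = 0.00621 kg·m²; centre at d = 0.5 m, so I = I_cm + Md² gives I = 0.00621 + (2.3)(0.5)² = 0.58121 kg·m².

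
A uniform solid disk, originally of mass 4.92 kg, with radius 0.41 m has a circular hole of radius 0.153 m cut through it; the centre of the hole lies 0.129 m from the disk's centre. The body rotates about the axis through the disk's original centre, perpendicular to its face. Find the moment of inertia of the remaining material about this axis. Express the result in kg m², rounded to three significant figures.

0.394

Unpierced body about its centre: I₀ = (1/2)MR² = (1/2)(4.92)(0.41)² = 0.41353 kg m².
The removed disk has mass m = M·(r/R)² = (4.92)(0.153/0.41)² = 0.68514 kg (same uniform areal density).
Its moment of inertia about the rotation axis (parallel-axis theorem): I_hole = (1/2)mr² + md² = (1/2)(0.68514)(0.153)² + (0.68514)(0.129)² = 0.019421 kg m².
Treating the hole as negative mass, I = I₀ − I_hole = 0.41353 − 0.019421 = 0.39411 kg m².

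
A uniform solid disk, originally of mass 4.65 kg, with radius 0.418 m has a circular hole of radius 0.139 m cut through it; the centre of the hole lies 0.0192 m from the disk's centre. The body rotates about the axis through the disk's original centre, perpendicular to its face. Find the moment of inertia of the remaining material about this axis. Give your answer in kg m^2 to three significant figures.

0.401

Unpierced body about its centre: I₀ = (1/2)MR² = (1/2)(4.65)(0.418)² = 0.40623 kg m^2.
The removed disk has mass m = M·(r/R)² = (4.65)(0.139/0.418)² = 0.5142 kg (same uniform areal density).
Its moment of inertia about the rotation axis (parallel-axis theorem): I_hole = (1/2)mr² + md² = (1/2)(0.5142)(0.139)² + (0.5142)(0.0192)² = 0.005157 kg m^2.
Treating the hole as negative mass, I = I₀ − I_hole = 0.40623 − 0.005157 = 0.40108 kg m^2.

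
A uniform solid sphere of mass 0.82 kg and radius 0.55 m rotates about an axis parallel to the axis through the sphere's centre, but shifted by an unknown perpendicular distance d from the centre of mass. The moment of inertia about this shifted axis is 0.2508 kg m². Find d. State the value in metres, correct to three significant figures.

About the centre-of-mass axis, I_cm = (2/5)MR² = (2/5)(0.82)(0.55)² = 0.09922 kg m².
Parallel axis theorem: I = I_cm + Md², so Md² = 0.2508 − 0.09922 = 0.15158 kg m².
d = √(0.15158 / 0.82) = 0.42995 m.

0.430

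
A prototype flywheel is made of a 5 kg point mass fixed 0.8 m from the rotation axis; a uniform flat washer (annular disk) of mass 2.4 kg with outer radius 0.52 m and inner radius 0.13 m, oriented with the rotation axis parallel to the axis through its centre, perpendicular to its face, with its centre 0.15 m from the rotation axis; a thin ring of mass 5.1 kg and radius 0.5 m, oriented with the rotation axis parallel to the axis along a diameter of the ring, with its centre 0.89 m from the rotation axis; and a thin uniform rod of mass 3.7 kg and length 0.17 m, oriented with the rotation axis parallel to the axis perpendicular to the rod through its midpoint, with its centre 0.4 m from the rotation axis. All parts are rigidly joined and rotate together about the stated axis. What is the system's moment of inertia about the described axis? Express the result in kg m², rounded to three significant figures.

8.88

Point mass: I_cm = 0; centre at d = 0.8 m, so I = I_cm + Md² gives I = 0 + (5)(0.8)² = 3.2 kg m².
Annular disk: I_cm = (1/2)M(R²+r²) = (1/2)(2.4)[(0.52)² + (0.13)²] = 0.34476 kg m²; centre at d = 0.15 m, so I = I_cm + Md² gives I = 0.34476 + (2.4)(0.15)² = 0.39876 kg m².
Thin ring: I_cm = (1/2)MR² = (1/2)(5.1)(0.5)² = 0.6375 kg m²; centre at d = 0.89 m, so I = I_cm + Md² gives I = 0.6375 + (5.1)(0.89)² = 4.6772 kg m².
Thin rod: I_cm = (1/12)ML² = (1/12)(3.7)(0.17)² = 0.0089108 kg m²; centre at d = 0.4 m, so I = I_cm + Md² gives I = 0.0089108 + (3.7)(0.4)² = 0.60091 kg m².
Total I = 3.2 + 0.39876 + 4.6772 + 0.60091 = 8.8769 kg m².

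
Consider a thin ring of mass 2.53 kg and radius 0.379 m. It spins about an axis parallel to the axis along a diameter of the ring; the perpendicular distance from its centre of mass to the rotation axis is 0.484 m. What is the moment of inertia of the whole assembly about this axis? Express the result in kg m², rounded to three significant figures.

0.774

I_cm = (1/2)MR² = (1/2)(2.53)(0.379)² = 0.18171 kg m²; centre at d = 0.484 m, so I = I_cm + Md² gives I = 0.18171 + (2.53)(0.484)² = 0.77437 kg m².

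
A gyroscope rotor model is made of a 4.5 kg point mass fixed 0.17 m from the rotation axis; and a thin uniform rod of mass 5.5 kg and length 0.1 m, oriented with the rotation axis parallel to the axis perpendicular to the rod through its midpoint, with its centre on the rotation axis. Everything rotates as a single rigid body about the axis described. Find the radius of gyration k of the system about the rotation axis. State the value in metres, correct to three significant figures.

Point mass: I_cm = 0; centre at d = 0.17 m, so I = I_cm + Md² gives I = 0 + (4.5)(0.17)² = 0.13005 kg·m².
Thin rod: I_cm = (1/12)ML² = (1/12)(5.5)(0.1)² = 0.0045833 kg·m²; axis through the centre, so I = 0.0045833 kg·m².
Total I = 0.13463 kg·m²; total mass M = 10 kg.
k = √(I/M) = √(0.13463/10) = 0.11603 m.

0.116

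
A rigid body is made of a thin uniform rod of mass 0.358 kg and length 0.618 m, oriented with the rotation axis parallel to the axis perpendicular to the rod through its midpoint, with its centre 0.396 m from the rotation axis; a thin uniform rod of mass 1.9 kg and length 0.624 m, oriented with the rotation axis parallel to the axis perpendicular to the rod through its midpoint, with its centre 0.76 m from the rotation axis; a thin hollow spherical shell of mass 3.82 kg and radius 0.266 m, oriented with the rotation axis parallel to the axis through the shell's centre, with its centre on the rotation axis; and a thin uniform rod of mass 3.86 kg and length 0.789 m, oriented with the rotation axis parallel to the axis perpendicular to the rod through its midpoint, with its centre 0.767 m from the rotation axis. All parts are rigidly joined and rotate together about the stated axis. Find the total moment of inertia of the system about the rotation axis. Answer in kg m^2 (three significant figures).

Thin rod: I_cm = (1/12)ML² = (1/12)(0.358)(0.618)² = 0.011394 kg m^2; centre at d = 0.396 m, so the parallel axis theorem gives I = 0.011394 + (0.358)(0.396)² = 0.067534 kg m^2.
Thin rod: I_cm = (1/12)ML² = (1/12)(1.9)(0.624)² = 0.061651 kg m^2; centre at d = 0.76 m, so the parallel axis theorem gives I = 0.061651 + (1.9)(0.76)² = 1.1591 kg m^2.
Spherical shell: I_cm = (2/3)MR² = (2/3)(3.82)(0.266)² = 0.18019 kg m^2; axis through the centre, so I = 0.18019 kg m^2.
Thin rod: I_cm = (1/12)ML² = (1/12)(3.86)(0.789)² = 0.20024 kg m^2; centre at d = 0.767 m, so the parallel axis theorem gives I = 0.20024 + (3.86)(0.767)² = 2.471 kg m^2.
Total I = 0.067534 + 1.1591 + 0.18019 + 2.471 = 3.8779 kg m^2.

3.88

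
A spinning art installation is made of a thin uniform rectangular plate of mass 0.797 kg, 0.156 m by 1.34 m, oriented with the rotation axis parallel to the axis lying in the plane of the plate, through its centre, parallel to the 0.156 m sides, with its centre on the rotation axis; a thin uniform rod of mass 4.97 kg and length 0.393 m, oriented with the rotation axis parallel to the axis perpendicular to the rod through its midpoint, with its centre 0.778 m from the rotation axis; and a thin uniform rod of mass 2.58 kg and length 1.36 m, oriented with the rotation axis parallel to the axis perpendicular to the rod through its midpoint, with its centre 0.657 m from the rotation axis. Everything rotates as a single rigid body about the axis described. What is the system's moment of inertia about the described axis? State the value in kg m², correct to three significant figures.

4.70

Rectangular plate: I_cm = (1/12)Mb² = (1/12)(0.797)(1.34)² = 0.11926 kg m²; axis through the centre, so I = 0.11926 kg m².
Thin rod: I_cm = (1/12)ML² = (1/12)(4.97)(0.393)² = 0.063968 kg m²; centre at d = 0.778 m, so the parallel axis theorem gives I = 0.063968 + (4.97)(0.778)² = 3.0722 kg m².
Thin rod: I_cm = (1/12)ML² = (1/12)(2.58)(1.36)² = 0.39766 kg m²; centre at d = 0.657 m, so the parallel axis theorem gives I = 0.39766 + (2.58)(0.657)² = 1.5113 kg m².
Total I = 0.11926 + 3.0722 + 1.5113 = 4.7028 kg m².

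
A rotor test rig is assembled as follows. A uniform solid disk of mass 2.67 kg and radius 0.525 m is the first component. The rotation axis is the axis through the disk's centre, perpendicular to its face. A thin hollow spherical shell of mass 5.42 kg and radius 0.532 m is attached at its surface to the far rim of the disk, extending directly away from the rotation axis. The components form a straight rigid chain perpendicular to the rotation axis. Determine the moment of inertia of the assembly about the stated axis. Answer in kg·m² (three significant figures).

7.45

Solid disk: I_cm = (1/2)MR² = (1/2)(2.67)(0.525)² = 0.36796 kg·m²; axis through the centre, so I = 0.36796 kg·m².
Spherical shell: I_cm = (2/3)MR² = (2/3)(5.42)(0.532)² = 1.0227 kg·m²; centre at d = 0.525 + 0.532 = 1.057 m, so I = I_cm + Md² gives I = 1.0227 + (5.42)(1.057)² = 7.0781 kg·m².
Total I = 0.36796 + 7.0781 = 7.4461 kg·m².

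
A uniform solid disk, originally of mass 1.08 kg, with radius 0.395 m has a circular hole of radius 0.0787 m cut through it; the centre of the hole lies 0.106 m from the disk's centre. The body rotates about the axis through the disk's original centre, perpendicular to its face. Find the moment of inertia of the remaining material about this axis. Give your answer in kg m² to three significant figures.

Unpierced body about its centre: I₀ = (1/2)MR² = (1/2)(1.08)(0.395)² = 0.084254 kg m².
The removed disk has mass m = M·(r/R)² = (1.08)(0.0787/0.395)² = 0.042873 kg (same uniform areal density).
Its moment of inertia about the rotation axis (parallel-axis theorem): I_hole = (1/2)mr² + md² = (1/2)(0.042873)(0.0787)² + (0.042873)(0.106)² = 0.00061449 kg m².
Treating the hole as negative mass, I = I₀ − I_hole = 0.084254 − 0.00061449 = 0.083639 kg m².

0.0836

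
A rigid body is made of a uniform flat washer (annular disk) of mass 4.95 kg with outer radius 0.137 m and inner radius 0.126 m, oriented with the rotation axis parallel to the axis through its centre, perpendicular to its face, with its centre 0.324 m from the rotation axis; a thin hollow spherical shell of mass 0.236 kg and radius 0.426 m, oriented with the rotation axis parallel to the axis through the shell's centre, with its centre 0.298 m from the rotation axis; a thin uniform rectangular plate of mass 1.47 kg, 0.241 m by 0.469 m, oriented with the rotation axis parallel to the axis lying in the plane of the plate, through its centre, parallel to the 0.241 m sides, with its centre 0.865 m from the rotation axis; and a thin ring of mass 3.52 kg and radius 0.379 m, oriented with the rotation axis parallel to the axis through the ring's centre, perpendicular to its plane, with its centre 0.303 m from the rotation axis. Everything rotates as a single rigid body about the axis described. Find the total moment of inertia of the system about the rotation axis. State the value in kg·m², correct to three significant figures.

2.61

Annular disk: I_cm = (1/2)M(R²+r²) = (1/2)(4.95)[(0.137)² + (0.126)²] = 0.085746 kg·m²; centre at d = 0.324 m, so the parallel axis theorem gives I = 0.085746 + (4.95)(0.324)² = 0.60538 kg·m².
Spherical shell: I_cm = (2/3)MR² = (2/3)(0.236)(0.426)² = 0.028552 kg·m²; centre at d = 0.298 m, so the parallel axis theorem gives I = 0.028552 + (0.236)(0.298)² = 0.04951 kg·m².
Rectangular plate: I_cm = (1/12)Mb² = (1/12)(1.47)(0.469)² = 0.026945 kg·m²; centre at d = 0.865 m, so the parallel axis theorem gives I = 0.026945 + (1.47)(0.865)² = 1.1268 kg·m².
Thin ring: I_cm = MR² = (3.52)(0.379)² = 0.50562 kg·m²; centre at d = 0.303 m, so the parallel axis theorem gives I = 0.50562 + (3.52)(0.303)² = 0.82878 kg·m².
Total I = 0.60538 + 0.04951 + 1.1268 + 0.82878 = 2.6105 kg·m².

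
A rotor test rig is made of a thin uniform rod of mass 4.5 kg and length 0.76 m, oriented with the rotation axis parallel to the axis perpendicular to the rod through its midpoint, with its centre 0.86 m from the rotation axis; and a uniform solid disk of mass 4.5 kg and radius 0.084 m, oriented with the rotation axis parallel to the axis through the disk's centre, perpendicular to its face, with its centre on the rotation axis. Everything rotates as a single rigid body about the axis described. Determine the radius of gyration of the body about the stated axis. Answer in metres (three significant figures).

Thin rod: I_cm = (1/12)ML² = (1/12)(4.5)(0.76)² = 0.2166 kg m²; centre at d = 0.86 m, so the parallel axis theorem gives I = 0.2166 + (4.5)(0.86)² = 3.5448 kg m².
Solid disk: I_cm = (1/2)MR² = (1/2)(4.5)(0.084)² = 0.015876 kg m²; axis through the centre, so I = 0.015876 kg m².
Total I = 3.5607 kg m²; total mass M = 9 kg.
k = √(I/M) = √(3.5607/9) = 0.62899 m.

0.629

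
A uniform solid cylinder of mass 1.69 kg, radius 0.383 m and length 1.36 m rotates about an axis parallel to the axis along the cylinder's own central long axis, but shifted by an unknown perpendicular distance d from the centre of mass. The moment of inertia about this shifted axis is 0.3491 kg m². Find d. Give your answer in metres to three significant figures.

About the centre-of-mass axis, I_cm = (1/2)MR² = (1/2)(1.69)(0.383)² = 0.12395 kg m².
Parallel axis theorem: I = I_cm + Md², so Md² = 0.3491 − 0.12395 = 0.22515 kg m².
d = √(0.22515 / 1.69) = 0.365 m.

0.365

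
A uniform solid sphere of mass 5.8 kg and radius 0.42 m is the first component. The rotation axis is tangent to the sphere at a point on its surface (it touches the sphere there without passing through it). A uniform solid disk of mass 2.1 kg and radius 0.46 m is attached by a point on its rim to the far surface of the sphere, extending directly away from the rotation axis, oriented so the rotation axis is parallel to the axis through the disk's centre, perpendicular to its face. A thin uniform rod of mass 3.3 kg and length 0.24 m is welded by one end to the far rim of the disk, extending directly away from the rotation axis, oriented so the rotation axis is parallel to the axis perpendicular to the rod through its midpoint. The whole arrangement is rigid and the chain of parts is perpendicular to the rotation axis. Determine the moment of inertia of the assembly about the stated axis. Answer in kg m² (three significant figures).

16.9

Solid sphere: I_cm = (2/5)MR² = (2/5)(5.8)(0.42)² = 0.40925 kg m²; centre at d = 0.42 m, so the parallel axis theorem gives I = 0.40925 + (5.8)(0.42)² = 1.4324 kg m².
Solid disk: I_cm = (1/2)MR² = (1/2)(2.1)(0.46)² = 0.22218 kg m²; centre at d = 0.42 + 0.42 + 0.46 = 1.3 m, so the parallel axis theorem gives I = 0.22218 + (2.1)(1.3)² = 3.7712 kg m².
Thin rod: I_cm = (1/12)ML² = (1/12)(3.3)(0.24)² = 0.01584 kg m²; centre at d = 0.42 + 0.42 + 0.46 + 0.46 + 0.12 = 1.88 m, so the parallel axis theorem gives I = 0.01584 + (3.3)(1.88)² = 11.679 kg m².
Total I = 1.4324 + 3.7712 + 11.679 = 16.883 kg m².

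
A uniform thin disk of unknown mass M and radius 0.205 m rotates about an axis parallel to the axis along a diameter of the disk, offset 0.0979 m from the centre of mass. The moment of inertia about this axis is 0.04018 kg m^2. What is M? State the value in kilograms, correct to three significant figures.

I = I_cm + Md² = (1/4)MR² + Md² = M·[0.25·(0.205)² + (0.0979)²] = M·0.020091.
So M = 0.04018 / 0.020091 = 1.9999 kg.

2.00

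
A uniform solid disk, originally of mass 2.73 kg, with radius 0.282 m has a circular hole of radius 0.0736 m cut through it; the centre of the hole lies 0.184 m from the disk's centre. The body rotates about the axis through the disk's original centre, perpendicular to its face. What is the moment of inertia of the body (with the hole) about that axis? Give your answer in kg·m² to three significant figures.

0.102

Unpierced body about its centre: I₀ = (1/2)MR² = (1/2)(2.73)(0.282)² = 0.10855 kg·m².
The removed disk has mass m = M·(r/R)² = (2.73)(0.0736/0.282)² = 0.18596 kg (same uniform areal density).
Its moment of inertia about the rotation axis (parallel-axis theorem): I_hole = (1/2)mr² + md² = (1/2)(0.18596)(0.0736)² + (0.18596)(0.184)² = 0.0067995 kg·m².
Treating the hole as negative mass, I = I₀ − I_hole = 0.10855 − 0.0067995 = 0.10175 kg·m².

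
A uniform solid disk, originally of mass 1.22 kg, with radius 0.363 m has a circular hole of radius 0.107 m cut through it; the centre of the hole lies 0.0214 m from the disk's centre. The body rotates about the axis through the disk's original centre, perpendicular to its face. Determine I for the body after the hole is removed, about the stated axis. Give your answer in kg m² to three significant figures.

Unpierced body about its centre: I₀ = (1/2)MR² = (1/2)(1.22)(0.363)² = 0.080379 kg m².
The removed disk has mass m = M·(r/R)² = (1.22)(0.107/0.363)² = 0.106 kg (same uniform areal density).
Its moment of inertia about the rotation axis (parallel-axis theorem): I_hole = (1/2)mr² + md² = (1/2)(0.106)(0.107)² + (0.106)(0.0214)² = 0.00065535 kg m².
Treating the hole as negative mass, I = I₀ − I_hole = 0.080379 − 0.00065535 = 0.079724 kg m².

0.0797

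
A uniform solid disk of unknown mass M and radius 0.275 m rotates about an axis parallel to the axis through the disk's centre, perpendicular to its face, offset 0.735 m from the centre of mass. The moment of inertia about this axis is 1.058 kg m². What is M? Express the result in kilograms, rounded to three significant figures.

I = I_cm + Md² = (1/2)MR² + Md² = M·[0.5·(0.275)² + (0.735)²] = M·0.57804.
So M = 1.058 / 0.57804 = 1.8303 kg.

1.83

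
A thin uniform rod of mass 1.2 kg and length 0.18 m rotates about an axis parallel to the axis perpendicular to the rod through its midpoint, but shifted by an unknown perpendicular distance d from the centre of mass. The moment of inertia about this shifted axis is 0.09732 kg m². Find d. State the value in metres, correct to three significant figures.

0.280

About the centre-of-mass axis, I_cm = (1/12)ML² = (1/12)(1.2)(0.18)² = 0.00324 kg m².
Parallel axis theorem: I = I_cm + Md², so Md² = 0.09732 − 0.00324 = 0.09408 kg m².
d = √(0.09408 / 1.2) = 0.28 m.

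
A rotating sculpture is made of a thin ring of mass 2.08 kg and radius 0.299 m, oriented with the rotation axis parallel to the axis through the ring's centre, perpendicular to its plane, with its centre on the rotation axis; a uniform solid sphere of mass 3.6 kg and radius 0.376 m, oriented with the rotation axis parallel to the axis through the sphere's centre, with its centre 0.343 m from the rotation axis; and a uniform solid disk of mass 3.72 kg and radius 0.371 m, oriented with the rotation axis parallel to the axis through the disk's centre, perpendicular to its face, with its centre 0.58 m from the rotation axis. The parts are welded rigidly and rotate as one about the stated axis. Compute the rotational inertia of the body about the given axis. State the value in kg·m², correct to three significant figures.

2.32

Thin ring: I_cm = MR² = (2.08)(0.299)² = 0.18595 kg·m²; axis through the centre, so I = 0.18595 kg·m².
Solid sphere: I_cm = (2/5)MR² = (2/5)(3.6)(0.376)² = 0.20358 kg·m²; centre at d = 0.343 m, so I = I_cm + Md² gives I = 0.20358 + (3.6)(0.343)² = 0.62712 kg·m².
Solid disk: I_cm = (1/2)MR² = (1/2)(3.72)(0.371)² = 0.25601 kg·m²; centre at d = 0.58 m, so I = I_cm + Md² gives I = 0.25601 + (3.72)(0.58)² = 1.5074 kg·m².
Total I = 0.18595 + 0.62712 + 1.5074 = 2.3205 kg·m².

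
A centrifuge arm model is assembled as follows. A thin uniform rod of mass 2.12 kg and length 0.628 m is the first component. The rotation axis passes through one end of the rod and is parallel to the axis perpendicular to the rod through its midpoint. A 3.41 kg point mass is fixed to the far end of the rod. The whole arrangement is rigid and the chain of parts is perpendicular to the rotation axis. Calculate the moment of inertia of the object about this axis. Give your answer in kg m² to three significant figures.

Thin rod: I_cm = (1/12)ML² = (1/12)(2.12)(0.628)² = 0.069675 kg m²; centre at d = 0.314 m, so the parallel axis theorem gives I = 0.069675 + (2.12)(0.314)² = 0.2787 kg m².
Point mass: I_cm = 0; centre at d = 0.314 + 0.314 = 0.628 m, so the parallel axis theorem gives I = 0 + (3.41)(0.628)² = 1.3448 kg m².
Total I = 0.2787 + 1.3448 = 1.6235 kg m².

1.62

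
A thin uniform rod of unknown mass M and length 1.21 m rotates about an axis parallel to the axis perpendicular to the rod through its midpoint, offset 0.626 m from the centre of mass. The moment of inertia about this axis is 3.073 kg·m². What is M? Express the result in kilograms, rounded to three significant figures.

5.98

I = I_cm + Md² = (1/12)ML² + Md² = M·[0.0833333·(1.21)² + (0.626)²] = M·0.51388.
So M = 3.073 / 0.51388 = 5.9799 kg.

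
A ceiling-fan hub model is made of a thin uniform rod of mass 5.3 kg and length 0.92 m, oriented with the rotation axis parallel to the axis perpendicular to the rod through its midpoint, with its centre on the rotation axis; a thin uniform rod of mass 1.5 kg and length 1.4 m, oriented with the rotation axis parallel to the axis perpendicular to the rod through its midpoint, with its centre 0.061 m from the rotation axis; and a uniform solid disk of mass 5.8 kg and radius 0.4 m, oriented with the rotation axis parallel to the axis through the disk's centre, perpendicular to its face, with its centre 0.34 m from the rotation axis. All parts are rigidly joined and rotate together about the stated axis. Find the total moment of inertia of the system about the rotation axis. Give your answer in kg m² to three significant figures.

Thin rod: I_cm = (1/12)ML² = (1/12)(5.3)(0.92)² = 0.37383 kg m²; axis through the centre, so I = 0.37383 kg m².
Thin rod: I_cm = (1/12)ML² = (1/12)(1.5)(1.4)² = 0.245 kg m²; centre at d = 0.061 m, so the parallel axis theorem gives I = 0.245 + (1.5)(0.061)² = 0.25058 kg m².
Solid disk: I_cm = (1/2)MR² = (1/2)(5.8)(0.4)² = 0.464 kg m²; centre at d = 0.34 m, so the parallel axis theorem gives I = 0.464 + (5.8)(0.34)² = 1.1345 kg m².
Total I = 0.37383 + 0.25058 + 1.1345 = 1.7589 kg m².

1.76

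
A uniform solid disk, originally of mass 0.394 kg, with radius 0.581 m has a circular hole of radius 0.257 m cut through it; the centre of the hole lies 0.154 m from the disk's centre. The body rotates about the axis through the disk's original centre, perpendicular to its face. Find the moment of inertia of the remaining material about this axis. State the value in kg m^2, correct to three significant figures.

0.0621

Unpierced body about its centre: I₀ = (1/2)MR² = (1/2)(0.394)(0.581)² = 0.0665 kg m^2.
The removed disk has mass m = M·(r/R)² = (0.394)(0.257/0.581)² = 0.077092 kg (same uniform areal density).
Its moment of inertia about the rotation axis (parallel-axis theorem): I_hole = (1/2)mr² + md² = (1/2)(0.077092)(0.257)² + (0.077092)(0.154)² = 0.0043742 kg m^2.
Treating the hole as negative mass, I = I₀ − I_hole = 0.0665 − 0.0043742 = 0.062125 kg m^2.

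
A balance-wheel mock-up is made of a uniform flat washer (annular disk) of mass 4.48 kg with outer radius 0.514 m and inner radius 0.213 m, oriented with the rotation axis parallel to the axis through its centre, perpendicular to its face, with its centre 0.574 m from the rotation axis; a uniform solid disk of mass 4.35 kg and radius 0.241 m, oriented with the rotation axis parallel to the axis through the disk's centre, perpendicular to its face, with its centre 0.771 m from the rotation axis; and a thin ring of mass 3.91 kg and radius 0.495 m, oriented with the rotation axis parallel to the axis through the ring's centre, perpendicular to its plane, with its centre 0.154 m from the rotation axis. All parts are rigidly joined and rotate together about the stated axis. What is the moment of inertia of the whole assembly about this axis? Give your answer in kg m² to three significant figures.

5.93

Annular disk: I_cm = (1/2)M(R²+r²) = (1/2)(4.48)[(0.514)² + (0.213)²] = 0.69343 kg m²; centre at d = 0.574 m, so the parallel axis theorem gives I = 0.69343 + (4.48)(0.574)² = 2.1695 kg m².
Solid disk: I_cm = (1/2)MR² = (1/2)(4.35)(0.241)² = 0.12633 kg m²; centre at d = 0.771 m, so the parallel axis theorem gives I = 0.12633 + (4.35)(0.771)² = 2.7121 kg m².
Thin ring: I_cm = MR² = (3.91)(0.495)² = 0.95805 kg m²; centre at d = 0.154 m, so the parallel axis theorem gives I = 0.95805 + (3.91)(0.154)² = 1.0508 kg m².
Total I = 2.1695 + 2.7121 + 1.0508 = 5.9324 kg m².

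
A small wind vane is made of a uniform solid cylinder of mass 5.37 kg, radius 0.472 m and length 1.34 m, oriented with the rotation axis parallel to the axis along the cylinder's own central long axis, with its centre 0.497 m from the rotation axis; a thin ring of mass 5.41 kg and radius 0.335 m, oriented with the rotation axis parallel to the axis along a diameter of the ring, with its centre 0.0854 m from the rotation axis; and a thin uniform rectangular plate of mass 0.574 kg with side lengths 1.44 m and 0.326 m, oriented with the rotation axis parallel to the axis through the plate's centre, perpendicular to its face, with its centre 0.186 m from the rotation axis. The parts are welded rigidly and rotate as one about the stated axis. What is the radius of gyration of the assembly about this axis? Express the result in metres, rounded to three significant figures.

Solid cylinder: I_cm = (1/2)MR² = (1/2)(5.37)(0.472)² = 0.59818 kg m^2; centre at d = 0.497 m, so the parallel axis theorem gives I = 0.59818 + (5.37)(0.497)² = 1.9246 kg m^2.
Thin ring: I_cm = (1/2)MR² = (1/2)(5.41)(0.335)² = 0.30357 kg m^2; centre at d = 0.0854 m, so the parallel axis theorem gives I = 0.30357 + (5.41)(0.0854)² = 0.34302 kg m^2.
Rectangular plate: I_cm = (1/12)M(a²+b²) = (1/12)(0.574)[(1.44)² + (0.326)²] = 0.10427 kg m^2; centre at d = 0.186 m, so the parallel axis theorem gives I = 0.10427 + (0.574)(0.186)² = 0.12413 kg m^2.
Total I = 2.3918 kg m^2; total mass M = 11.354 kg.
k = √(I/M) = √(2.3918/11.354) = 0.45897 m.

0.459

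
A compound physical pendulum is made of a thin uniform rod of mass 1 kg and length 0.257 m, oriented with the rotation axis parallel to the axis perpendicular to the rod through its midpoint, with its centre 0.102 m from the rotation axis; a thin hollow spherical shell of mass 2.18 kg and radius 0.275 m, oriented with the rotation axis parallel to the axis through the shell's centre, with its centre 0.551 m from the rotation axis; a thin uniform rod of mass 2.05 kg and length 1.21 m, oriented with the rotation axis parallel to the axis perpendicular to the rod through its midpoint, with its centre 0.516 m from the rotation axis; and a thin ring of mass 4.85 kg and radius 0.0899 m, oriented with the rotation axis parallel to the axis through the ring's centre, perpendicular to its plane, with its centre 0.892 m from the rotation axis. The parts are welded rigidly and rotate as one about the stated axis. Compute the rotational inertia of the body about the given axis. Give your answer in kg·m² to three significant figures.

Thin rod: I_cm = (1/12)ML² = (1/12)(1)(0.257)² = 0.0055041 kg·m²; centre at d = 0.102 m, so the parallel axis theorem gives I = 0.0055041 + (1)(0.102)² = 0.015908 kg·m².
Spherical shell: I_cm = (2/3)MR² = (2/3)(2.18)(0.275)² = 0.10991 kg·m²; centre at d = 0.551 m, so the parallel axis theorem gives I = 0.10991 + (2.18)(0.551)² = 0.77176 kg·m².
Thin rod: I_cm = (1/12)ML² = (1/12)(2.05)(1.21)² = 0.25012 kg·m²; centre at d = 0.516 m, so the parallel axis theorem gives I = 0.25012 + (2.05)(0.516)² = 0.79594 kg·m².
Thin ring: I_cm = MR² = (4.85)(0.0899)² = 0.039198 kg·m²; centre at d = 0.892 m, so the parallel axis theorem gives I = 0.039198 + (4.85)(0.892)² = 3.8982 kg·m².
Total I = 0.015908 + 0.77176 + 0.79594 + 3.8982 = 5.4818 kg·m².

5.48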